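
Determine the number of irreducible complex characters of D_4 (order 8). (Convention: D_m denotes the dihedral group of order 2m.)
5

The number of irreducible complex representations of a finite group equals its number of conjugacy classes. D_4 has 5 conjugacy classes (n/2 + 3 for n even), so D_4 (order 8) has exactly 5 irreducible complex representations.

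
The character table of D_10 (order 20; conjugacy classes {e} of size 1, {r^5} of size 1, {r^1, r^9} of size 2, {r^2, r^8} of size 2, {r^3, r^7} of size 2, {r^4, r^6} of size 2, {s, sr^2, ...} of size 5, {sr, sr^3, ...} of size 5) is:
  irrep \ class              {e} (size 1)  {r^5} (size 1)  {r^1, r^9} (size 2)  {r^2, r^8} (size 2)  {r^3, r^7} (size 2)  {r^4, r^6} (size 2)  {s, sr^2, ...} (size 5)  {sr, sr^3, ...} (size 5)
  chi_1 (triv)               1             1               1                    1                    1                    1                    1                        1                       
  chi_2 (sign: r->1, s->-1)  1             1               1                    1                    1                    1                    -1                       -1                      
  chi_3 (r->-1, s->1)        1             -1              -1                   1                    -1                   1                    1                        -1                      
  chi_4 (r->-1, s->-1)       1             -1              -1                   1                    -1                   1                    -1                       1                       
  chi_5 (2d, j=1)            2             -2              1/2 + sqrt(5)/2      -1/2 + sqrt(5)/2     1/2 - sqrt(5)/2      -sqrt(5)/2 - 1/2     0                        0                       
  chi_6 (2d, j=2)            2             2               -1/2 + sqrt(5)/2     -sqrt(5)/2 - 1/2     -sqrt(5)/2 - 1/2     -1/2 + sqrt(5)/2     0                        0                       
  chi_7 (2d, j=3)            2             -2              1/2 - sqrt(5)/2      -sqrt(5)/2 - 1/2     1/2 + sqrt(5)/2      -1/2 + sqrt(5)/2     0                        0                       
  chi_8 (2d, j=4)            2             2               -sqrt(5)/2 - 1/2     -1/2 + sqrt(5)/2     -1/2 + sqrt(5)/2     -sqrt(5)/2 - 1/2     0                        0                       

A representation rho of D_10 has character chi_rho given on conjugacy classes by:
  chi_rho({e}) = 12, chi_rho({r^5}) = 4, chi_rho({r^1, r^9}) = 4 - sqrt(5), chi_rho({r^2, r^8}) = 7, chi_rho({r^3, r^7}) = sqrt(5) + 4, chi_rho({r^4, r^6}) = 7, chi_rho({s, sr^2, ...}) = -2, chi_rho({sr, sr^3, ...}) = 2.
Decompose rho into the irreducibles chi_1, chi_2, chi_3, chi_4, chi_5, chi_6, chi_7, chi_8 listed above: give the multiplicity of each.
Multiplicities: chi_1: 3, chi_2: 3, chi_3: 0, chi_4: 2, chi_5: 0, chi_6: 0, chi_7: 1, chi_8: 1.

Why: Use <chi_rho, chi> = (1/|G|) sum_C |C| * chi_rho(C) * conj(chi(C)) with |G| = 20 for each irreducible chi in the table:
  <chi_rho, chi_1> = (1/20)[1*(12)*conj(1) + 1*(4)*conj(1) + 2*(4 - sqrt(5))*conj(1) + 2*(7)*conj(1) + 2*(sqrt(5) + 4)*conj(1) + 2*(7)*conj(1) + 5*(-2)*conj(1) + 5*(2)*conj(1)]
      = (1/20)[(12) + (4) + (8 - 2*sqrt(5)) + (14) + (2*sqrt(5) + 8) + (14) + (-10) + (10)] = 60/20 = 3
  <chi_rho, chi_2> = (1/20)[1*(12)*conj(1) + 1*(4)*conj(1) + 2*(4 - sqrt(5))*conj(1) + 2*(7)*conj(1) + 2*(sqrt(5) + 4)*conj(1) + 2*(7)*conj(1) + 5*(-2)*conj(-1) + 5*(2)*conj(-1)]
      = (1/20)[(12) + (4) + (8 - 2*sqrt(5)) + (14) + (2*sqrt(5) + 8) + (14) + (10) + (-10)] = 60/20 = 3
  <chi_rho, chi_3> = (1/20)[1*(12)*conj(1) + 1*(4)*conj(-1) + 2*(4 - sqrt(5))*conj(-1) + 2*(7)*conj(1) + 2*(sqrt(5) + 4)*conj(-1) + 2*(7)*conj(1) + 5*(-2)*conj(1) + 5*(2)*conj(-1)]
      = (1/20)[(12) + (-4) + (-8 + 2*sqrt(5)) + (14) + (-8 - 2*sqrt(5)) + (14) + (-10) + (-10)] = 0/20 = 0
  <chi_rho, chi_4> = (1/20)[1*(12)*conj(1) + 1*(4)*conj(-1) + 2*(4 - sqrt(5))*conj(-1) + 2*(7)*conj(1) + 2*(sqrt(5) + 4)*conj(-1) + 2*(7)*conj(1) + 5*(-2)*conj(-1) + 5*(2)*conj(1)]
      = (1/20)[(12) + (-4) + (-8 + 2*sqrt(5)) + (14) + (-8 - 2*sqrt(5)) + (14) + (10) + (10)] = 40/20 = 2
  <chi_rho, chi_5> = (1/20)[1*(12)*conj(2) + 1*(4)*conj(-2) + 2*(4 - sqrt(5))*conj(1/2 + sqrt(5)/2) + 2*(7)*conj(-1/2 + sqrt(5)/2) + 2*(sqrt(5) + 4)*conj(1/2 - sqrt(5)/2) + 2*(7)*conj(-sqrt(5)/2 - 1/2) + 5*(-2)*conj(0) + 5*(2)*conj(0)]
      = (1/20)[(24) + (-8) + (-1 + 3*sqrt(5)) + (-7 + 7*sqrt(5)) + (-3*sqrt(5) - 1) + (-7*sqrt(5) - 7) + (0) + (0)] = 0/20 = 0
  <chi_rho, chi_6> = (1/20)[1*(12)*conj(2) + 1*(4)*conj(2) + 2*(4 - sqrt(5))*conj(-1/2 + sqrt(5)/2) + 2*(7)*conj(-sqrt(5)/2 - 1/2) + 2*(sqrt(5) + 4)*conj(-sqrt(5)/2 - 1/2) + 2*(7)*conj(-1/2 + sqrt(5)/2) + 5*(-2)*conj(0) + 5*(2)*conj(0)]
      = (1/20)[(24) + (8) + (-9 + 5*sqrt(5)) + (-7*sqrt(5) - 7) + (-5*sqrt(5) - 9) + (-7 + 7*sqrt(5)) + (0) + (0)] = 0/20 = 0
  <chi_rho, chi_7> = (1/20)[1*(12)*conj(2) + 1*(4)*conj(-2) + 2*(4 - sqrt(5))*conj(1/2 - sqrt(5)/2) + 2*(7)*conj(-sqrt(5)/2 - 1/2) + 2*(sqrt(5) + 4)*conj(1/2 + sqrt(5)/2) + 2*(7)*conj(-1/2 + sqrt(5)/2) + 5*(-2)*conj(0) + 5*(2)*conj(0)]
      = (1/20)[(24) + (-8) + (9 - 5*sqrt(5)) + (-7*sqrt(5) - 7) + (9 + 5*sqrt(5)) + (-7 + 7*sqrt(5)) + (0) + (0)] = 20/20 = 1
  <chi_rho, chi_8> = (1/20)[1*(12)*conj(2) + 1*(4)*conj(2) + 2*(4 - sqrt(5))*conj(-sqrt(5)/2 - 1/2) + 2*(7)*conj(-1/2 + sqrt(5)/2) + 2*(sqrt(5) + 4)*conj(-1/2 + sqrt(5)/2) + 2*(7)*conj(-sqrt(5)/2 - 1/2) + 5*(-2)*conj(0) + 5*(2)*conj(0)]
      = (1/20)[(24) + (8) + (1 - 3*sqrt(5)) + (-7 + 7*sqrt(5)) + (1 + 3*sqrt(5)) + (-7*sqrt(5) - 7) + (0) + (0)] = 20/20 = 1
Dimension check: dim(rho) = sum (mult * dim) = 3*1 + 3*1 + 0*1 + 2*1 + 0*2 + 0*2 + 1*2 + 1*2 = 12 = chi_rho(e) = 12.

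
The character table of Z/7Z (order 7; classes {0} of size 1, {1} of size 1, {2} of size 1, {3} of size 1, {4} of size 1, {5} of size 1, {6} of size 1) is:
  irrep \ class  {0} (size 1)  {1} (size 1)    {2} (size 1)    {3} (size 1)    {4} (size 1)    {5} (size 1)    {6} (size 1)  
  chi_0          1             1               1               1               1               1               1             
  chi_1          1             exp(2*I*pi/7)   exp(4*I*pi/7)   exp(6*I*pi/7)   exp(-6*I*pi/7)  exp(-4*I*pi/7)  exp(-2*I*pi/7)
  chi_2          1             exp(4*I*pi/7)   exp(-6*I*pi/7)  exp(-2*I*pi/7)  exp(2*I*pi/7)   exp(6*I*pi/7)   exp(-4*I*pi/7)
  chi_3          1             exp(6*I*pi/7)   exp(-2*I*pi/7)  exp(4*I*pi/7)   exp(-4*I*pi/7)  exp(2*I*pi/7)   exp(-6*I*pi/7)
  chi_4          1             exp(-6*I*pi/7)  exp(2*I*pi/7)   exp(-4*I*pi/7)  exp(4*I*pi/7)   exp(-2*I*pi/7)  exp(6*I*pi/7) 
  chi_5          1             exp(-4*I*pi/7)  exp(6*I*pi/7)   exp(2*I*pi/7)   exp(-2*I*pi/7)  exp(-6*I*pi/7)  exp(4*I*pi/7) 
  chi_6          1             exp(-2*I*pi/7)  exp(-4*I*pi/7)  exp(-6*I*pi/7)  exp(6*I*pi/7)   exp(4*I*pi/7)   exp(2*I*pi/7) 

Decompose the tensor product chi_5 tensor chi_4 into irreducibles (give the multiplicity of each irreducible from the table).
chi_5 tensor chi_4 = chi_2 (all other irreducibles have multiplicity 0).

Justification: The character of a tensor product is the pointwise product (chi_5 * chi_4)(C) = chi_5(C) * chi_4(C):
  {0}: (1)*(1), {1}: (exp(-4*I*pi/7))*(exp(-6*I*pi/7)), {2}: (exp(6*I*pi/7))*(exp(2*I*pi/7)), {3}: (exp(2*I*pi/7))*(exp(-4*I*pi/7)), {4}: (exp(-2*I*pi/7))*(exp(4*I*pi/7)), {5}: (exp(-6*I*pi/7))*(exp(-2*I*pi/7)), {6}: (exp(4*I*pi/7))*(exp(6*I*pi/7))
so (chi_5 * chi_4) takes values
  {0} -> 1, {1} -> exp(4*I*pi/7), {2} -> exp(-6*I*pi/7), {3} -> exp(-2*I*pi/7), {4} -> exp(2*I*pi/7), {5} -> exp(6*I*pi/7), {6} -> exp(-4*I*pi/7).
Now take the inner product of this character with each irreducible chi from the table, <chi_5*chi_4, chi> = (1/7) sum_C |C| (chi_5*chi_4)(C) conj(chi(C)):
  <chi_5*chi_4, chi_0> = (1/7)[1*(1)*conj(1) + 1*(exp(4*I*pi/7))*conj(1) + 1*(exp(-6*I*pi/7))*conj(1) + 1*(exp(-2*I*pi/7))*conj(1) + 1*(exp(2*I*pi/7))*conj(1) + 1*(exp(6*I*pi/7))*conj(1) + 1*(exp(-4*I*pi/7))*conj(1)]
      = (1/7)[(1) + (exp(4*I*pi/7)) + (exp(-6*I*pi/7)) + (exp(-2*I*pi/7)) + (exp(2*I*pi/7)) + (exp(6*I*pi/7)) + (exp(-4*I*pi/7))] = 0/7 = 0
  <chi_5*chi_4, chi_1> = (1/7)[1*(1)*conj(1) + 1*(exp(4*I*pi/7))*conj(exp(2*I*pi/7)) + 1*(exp(-6*I*pi/7))*conj(exp(4*I*pi/7)) + 1*(exp(-2*I*pi/7))*conj(exp(6*I*pi/7)) + 1*(exp(2*I*pi/7))*conj(exp(-6*I*pi/7)) + 1*(exp(6*I*pi/7))*conj(exp(-4*I*pi/7)) + 1*(exp(-4*I*pi/7))*conj(exp(-2*I*pi/7))]
      = (1/7)[(1) + (exp(2*I*pi/7)) + (exp(4*I*pi/7)) + (exp(6*I*pi/7)) + (exp(-6*I*pi/7)) + (exp(-4*I*pi/7)) + (exp(-2*I*pi/7))] = 0/7 = 0
  <chi_5*chi_4, chi_2> = (1/7)[1*(1)*conj(1) + 1*(exp(4*I*pi/7))*conj(exp(4*I*pi/7)) + 1*(exp(-6*I*pi/7))*conj(exp(-6*I*pi/7)) + 1*(exp(-2*I*pi/7))*conj(exp(-2*I*pi/7)) + 1*(exp(2*I*pi/7))*conj(exp(2*I*pi/7)) + 1*(exp(6*I*pi/7))*conj(exp(6*I*pi/7)) + 1*(exp(-4*I*pi/7))*conj(exp(-4*I*pi/7))]
      = (1/7)[(1) + (1) + (1) + (1) + (1) + (1) + (1)] = 7/7 = 1
  <chi_5*chi_4, chi_3> = (1/7)[1*(1)*conj(1) + 1*(exp(4*I*pi/7))*conj(exp(6*I*pi/7)) + 1*(exp(-6*I*pi/7))*conj(exp(-2*I*pi/7)) + 1*(exp(-2*I*pi/7))*conj(exp(4*I*pi/7)) + 1*(exp(2*I*pi/7))*conj(exp(-4*I*pi/7)) + 1*(exp(6*I*pi/7))*conj(exp(2*I*pi/7)) + 1*(exp(-4*I*pi/7))*conj(exp(-6*I*pi/7))]
      = (1/7)[(1) + (exp(-2*I*pi/7)) + (exp(-4*I*pi/7)) + (exp(-6*I*pi/7)) + (exp(6*I*pi/7)) + (exp(4*I*pi/7)) + (exp(2*I*pi/7))] = 0/7 = 0
  <chi_5*chi_4, chi_4> = (1/7)[1*(1)*conj(1) + 1*(exp(4*I*pi/7))*conj(exp(-6*I*pi/7)) + 1*(exp(-6*I*pi/7))*conj(exp(2*I*pi/7)) + 1*(exp(-2*I*pi/7))*conj(exp(-4*I*pi/7)) + 1*(exp(2*I*pi/7))*conj(exp(4*I*pi/7)) + 1*(exp(6*I*pi/7))*conj(exp(-2*I*pi/7)) + 1*(exp(-4*I*pi/7))*conj(exp(6*I*pi/7))]
      = (1/7)[(1) + (exp(-4*I*pi/7)) + (exp(6*I*pi/7)) + (exp(2*I*pi/7)) + (exp(-2*I*pi/7)) + (exp(-6*I*pi/7)) + (exp(4*I*pi/7))] = 0/7 = 0
  <chi_5*chi_4, chi_5> = (1/7)[1*(1)*conj(1) + 1*(exp(4*I*pi/7))*conj(exp(-4*I*pi/7)) + 1*(exp(-6*I*pi/7))*conj(exp(6*I*pi/7)) + 1*(exp(-2*I*pi/7))*conj(exp(2*I*pi/7)) + 1*(exp(2*I*pi/7))*conj(exp(-2*I*pi/7)) + 1*(exp(6*I*pi/7))*conj(exp(-6*I*pi/7)) + 1*(exp(-4*I*pi/7))*conj(exp(4*I*pi/7))]
      = (1/7)[(1) + (exp(-6*I*pi/7)) + (exp(2*I*pi/7)) + (exp(-4*I*pi/7)) + (exp(4*I*pi/7)) + (exp(-2*I*pi/7)) + (exp(6*I*pi/7))] = 0/7 = 0
  <chi_5*chi_4, chi_6> = (1/7)[1*(1)*conj(1) + 1*(exp(4*I*pi/7))*conj(exp(-2*I*pi/7)) + 1*(exp(-6*I*pi/7))*conj(exp(-4*I*pi/7)) + 1*(exp(-2*I*pi/7))*conj(exp(-6*I*pi/7)) + 1*(exp(2*I*pi/7))*conj(exp(6*I*pi/7)) + 1*(exp(6*I*pi/7))*conj(exp(4*I*pi/7)) + 1*(exp(-4*I*pi/7))*conj(exp(2*I*pi/7))]
      = (1/7)[(1) + (exp(6*I*pi/7)) + (exp(-2*I*pi/7)) + (exp(4*I*pi/7)) + (exp(-4*I*pi/7)) + (exp(2*I*pi/7)) + (exp(-6*I*pi/7))] = 0/7 = 0
(Exp terms are combined using exp(i*s)*conj(exp(i*t)) = exp(i*(s-t)), and sums of them are collapsed using the identity that for every m > 1 the m distinct m-th roots of unity sum to 0, e.g. 1 + exp(2*I*pi/3) + exp(-2*I*pi/3) = 0.)
Hence the multiplicities are chi_2: 1. Dimension check: dim(chi_5)*dim(chi_4) = 1*1 = 1 and sum (mult * dim) = 1*1 = 1.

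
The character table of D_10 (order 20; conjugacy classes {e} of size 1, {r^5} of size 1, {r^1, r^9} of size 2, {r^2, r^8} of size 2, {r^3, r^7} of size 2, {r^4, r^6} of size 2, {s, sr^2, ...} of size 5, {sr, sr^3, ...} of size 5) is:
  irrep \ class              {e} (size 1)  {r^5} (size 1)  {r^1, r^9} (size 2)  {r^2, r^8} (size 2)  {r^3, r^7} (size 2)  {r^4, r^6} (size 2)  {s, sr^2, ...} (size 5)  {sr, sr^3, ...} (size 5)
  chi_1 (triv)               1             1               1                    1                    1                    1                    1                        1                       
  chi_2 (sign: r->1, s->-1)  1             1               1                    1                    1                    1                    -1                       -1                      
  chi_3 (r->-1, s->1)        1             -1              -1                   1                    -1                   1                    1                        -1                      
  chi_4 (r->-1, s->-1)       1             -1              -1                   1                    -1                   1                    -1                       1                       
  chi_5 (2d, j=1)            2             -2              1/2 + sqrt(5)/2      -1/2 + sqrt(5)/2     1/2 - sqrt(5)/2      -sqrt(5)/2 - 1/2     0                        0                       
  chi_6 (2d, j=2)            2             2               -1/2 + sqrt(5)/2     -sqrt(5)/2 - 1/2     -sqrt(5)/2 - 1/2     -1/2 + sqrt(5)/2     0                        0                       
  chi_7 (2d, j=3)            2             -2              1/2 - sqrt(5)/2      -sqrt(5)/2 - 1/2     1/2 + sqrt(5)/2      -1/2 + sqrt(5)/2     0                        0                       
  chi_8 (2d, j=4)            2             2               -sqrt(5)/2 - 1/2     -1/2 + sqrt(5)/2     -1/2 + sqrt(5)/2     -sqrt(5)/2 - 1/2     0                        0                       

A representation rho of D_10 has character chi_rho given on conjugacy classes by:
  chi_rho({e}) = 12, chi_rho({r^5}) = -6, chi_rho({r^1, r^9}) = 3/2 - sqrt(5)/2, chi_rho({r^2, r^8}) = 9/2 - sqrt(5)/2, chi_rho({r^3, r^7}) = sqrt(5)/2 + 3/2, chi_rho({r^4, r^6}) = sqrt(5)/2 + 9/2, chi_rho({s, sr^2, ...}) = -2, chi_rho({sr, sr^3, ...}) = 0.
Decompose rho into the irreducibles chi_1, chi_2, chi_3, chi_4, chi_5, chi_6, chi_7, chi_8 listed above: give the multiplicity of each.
Multiplicities: chi_1: 1, chi_2: 2, chi_3: 1, chi_4: 2, chi_5: 1, chi_6: 0, chi_7: 2, chi_8: 0.

Details: Use <chi_rho, chi> = (1/|G|) sum_C |C| * chi_rho(C) * conj(chi(C)) with |G| = 20 for each irreducible chi in the table:
  <chi_rho, chi_1> = (1/20)[1*(12)*conj(1) + 1*(-6)*conj(1) + 2*(3/2 - sqrt(5)/2)*conj(1) + 2*(9/2 - sqrt(5)/2)*conj(1) + 2*(sqrt(5)/2 + 3/2)*conj(1) + 2*(sqrt(5)/2 + 9/2)*conj(1) + 5*(-2)*conj(1) + 5*(0)*conj(1)]
      = (1/20)[(12) + (-6) + (3 - sqrt(5)) + (9 - sqrt(5)) + (sqrt(5) + 3) + (sqrt(5) + 9) + (-10) + (0)] = 20/20 = 1
  <chi_rho, chi_2> = (1/20)[1*(12)*conj(1) + 1*(-6)*conj(1) + 2*(3/2 - sqrt(5)/2)*conj(1) + 2*(9/2 - sqrt(5)/2)*conj(1) + 2*(sqrt(5)/2 + 3/2)*conj(1) + 2*(sqrt(5)/2 + 9/2)*conj(1) + 5*(-2)*conj(-1) + 5*(0)*conj(-1)]
      = (1/20)[(12) + (-6) + (3 - sqrt(5)) + (9 - sqrt(5)) + (sqrt(5) + 3) + (sqrt(5) + 9) + (10) + (0)] = 40/20 = 2
  <chi_rho, chi_3> = (1/20)[1*(12)*conj(1) + 1*(-6)*conj(-1) + 2*(3/2 - sqrt(5)/2)*conj(-1) + 2*(9/2 - sqrt(5)/2)*conj(1) + 2*(sqrt(5)/2 + 3/2)*conj(-1) + 2*(sqrt(5)/2 + 9/2)*conj(1) + 5*(-2)*conj(1) + 5*(0)*conj(-1)]
      = (1/20)[(12) + (6) + (-3 + sqrt(5)) + (9 - sqrt(5)) + (-3 - sqrt(5)) + (sqrt(5) + 9) + (-10) + (0)] = 20/20 = 1
  <chi_rho, chi_4> = (1/20)[1*(12)*conj(1) + 1*(-6)*conj(-1) + 2*(3/2 - sqrt(5)/2)*conj(-1) + 2*(9/2 - sqrt(5)/2)*conj(1) + 2*(sqrt(5)/2 + 3/2)*conj(-1) + 2*(sqrt(5)/2 + 9/2)*conj(1) + 5*(-2)*conj(-1) + 5*(0)*conj(1)]
      = (1/20)[(12) + (6) + (-3 + sqrt(5)) + (9 - sqrt(5)) + (-3 - sqrt(5)) + (sqrt(5) + 9) + (10) + (0)] = 40/20 = 2
  <chi_rho, chi_5> = (1/20)[1*(12)*conj(2) + 1*(-6)*conj(-2) + 2*(3/2 - sqrt(5)/2)*conj(1/2 + sqrt(5)/2) + 2*(9/2 - sqrt(5)/2)*conj(-1/2 + sqrt(5)/2) + 2*(sqrt(5)/2 + 3/2)*conj(1/2 - sqrt(5)/2) + 2*(sqrt(5)/2 + 9/2)*conj(-sqrt(5)/2 - 1/2) + 5*(-2)*conj(0) + 5*(0)*conj(0)]
      = (1/20)[(24) + (12) + (-1 + sqrt(5)) + (-7 + 5*sqrt(5)) + (-sqrt(5) - 1) + (-5*sqrt(5) - 7) + (0) + (0)] = 20/20 = 1
  <chi_rho, chi_6> = (1/20)[1*(12)*conj(2) + 1*(-6)*conj(2) + 2*(3/2 - sqrt(5)/2)*conj(-1/2 + sqrt(5)/2) + 2*(9/2 - sqrt(5)/2)*conj(-sqrt(5)/2 - 1/2) + 2*(sqrt(5)/2 + 3/2)*conj(-sqrt(5)/2 - 1/2) + 2*(sqrt(5)/2 + 9/2)*conj(-1/2 + sqrt(5)/2) + 5*(-2)*conj(0) + 5*(0)*conj(0)]
      = (1/20)[(24) + (-12) + (-4 + 2*sqrt(5)) + (-4*sqrt(5) - 2) + (-2*sqrt(5) - 4) + (-2 + 4*sqrt(5)) + (0) + (0)] = 0/20 = 0
  <chi_rho, chi_7> = (1/20)[1*(12)*conj(2) + 1*(-6)*conj(-2) + 2*(3/2 - sqrt(5)/2)*conj(1/2 - sqrt(5)/2) + 2*(9/2 - sqrt(5)/2)*conj(-sqrt(5)/2 - 1/2) + 2*(sqrt(5)/2 + 3/2)*conj(1/2 + sqrt(5)/2) + 2*(sqrt(5)/2 + 9/2)*conj(-1/2 + sqrt(5)/2) + 5*(-2)*conj(0) + 5*(0)*conj(0)]
      = (1/20)[(24) + (12) + (4 - 2*sqrt(5)) + (-4*sqrt(5) - 2) + (4 + 2*sqrt(5)) + (-2 + 4*sqrt(5)) + (0) + (0)] = 40/20 = 2
  <chi_rho, chi_8> = (1/20)[1*(12)*conj(2) + 1*(-6)*conj(2) + 2*(3/2 - sqrt(5)/2)*conj(-sqrt(5)/2 - 1/2) + 2*(9/2 - sqrt(5)/2)*conj(-1/2 + sqrt(5)/2) + 2*(sqrt(5)/2 + 3/2)*conj(-1/2 + sqrt(5)/2) + 2*(sqrt(5)/2 + 9/2)*conj(-sqrt(5)/2 - 1/2) + 5*(-2)*conj(0) + 5*(0)*conj(0)]
      = (1/20)[(24) + (-12) + (1 - sqrt(5)) + (-7 + 5*sqrt(5)) + (1 + sqrt(5)) + (-5*sqrt(5) - 7) + (0) + (0)] = 0/20 = 0
Dimension check: dim(rho) = sum (mult * dim) = 1*1 + 2*1 + 1*1 + 2*1 + 1*2 + 0*2 + 2*2 + 0*2 = 12 = chi_rho(e) = 12.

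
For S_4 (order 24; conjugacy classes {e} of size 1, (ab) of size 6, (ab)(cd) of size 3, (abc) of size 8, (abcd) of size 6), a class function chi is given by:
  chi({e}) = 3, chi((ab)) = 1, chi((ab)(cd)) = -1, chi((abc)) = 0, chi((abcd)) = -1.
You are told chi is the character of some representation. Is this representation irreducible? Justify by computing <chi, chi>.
Irreducible: <chi, chi> = 1.

Justification: <chi, chi> = (1/|G|) sum_C |C| * |chi(C)|^2 = (1/24)[1*|3|^2 + 6*|1|^2 + 3*|-1|^2 + 8*|0|^2 + 6*|-1|^2]
  = (1/24)[(9) + (6) + (3) + (0) + (6)] = 24/24 = 1.
A character is irreducible iff <chi, chi> = 1, so this representation is irreducible.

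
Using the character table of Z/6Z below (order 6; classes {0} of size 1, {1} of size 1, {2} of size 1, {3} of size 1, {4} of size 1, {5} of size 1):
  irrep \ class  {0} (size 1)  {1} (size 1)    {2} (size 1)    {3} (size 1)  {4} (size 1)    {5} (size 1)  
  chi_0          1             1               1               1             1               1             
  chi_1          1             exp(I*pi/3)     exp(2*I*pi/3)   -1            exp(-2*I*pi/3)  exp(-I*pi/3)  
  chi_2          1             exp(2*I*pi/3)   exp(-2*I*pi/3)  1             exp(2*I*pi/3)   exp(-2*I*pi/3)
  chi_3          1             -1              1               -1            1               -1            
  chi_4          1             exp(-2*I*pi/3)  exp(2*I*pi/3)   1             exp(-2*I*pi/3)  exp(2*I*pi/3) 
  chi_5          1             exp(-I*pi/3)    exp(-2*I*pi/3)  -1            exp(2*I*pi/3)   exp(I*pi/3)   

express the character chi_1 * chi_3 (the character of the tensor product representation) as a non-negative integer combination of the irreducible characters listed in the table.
chi_1 tensor chi_3 = chi_4 (all other irreducibles have multiplicity 0).

The character of a tensor product is the pointwise product (chi_1 * chi_3)(C) = chi_1(C) * chi_3(C):
  {0}: (1)*(1), {1}: (exp(I*pi/3))*(-1), {2}: (exp(2*I*pi/3))*(1), {3}: (-1)*(-1), {4}: (exp(-2*I*pi/3))*(1), {5}: (exp(-I*pi/3))*(-1)
so (chi_1 * chi_3) takes values
  {0} -> 1, {1} -> -exp(I*pi/3), {2} -> exp(2*I*pi/3), {3} -> 1, {4} -> exp(-2*I*pi/3), {5} -> -exp(-I*pi/3).
Now take the inner product of this character with each irreducible chi from the table, <chi_1*chi_3, chi> = (1/6) sum_C |C| (chi_1*chi_3)(C) conj(chi(C)):
  <chi_1*chi_3, chi_0> = (1/6)[1*(1)*conj(1) + 1*(-exp(I*pi/3))*conj(1) + 1*(exp(2*I*pi/3))*conj(1) + 1*(1)*conj(1) + 1*(exp(-2*I*pi/3))*conj(1) + 1*(-exp(-I*pi/3))*conj(1)]
      = (1/6)[(1) + (-exp(I*pi/3)) + (exp(2*I*pi/3)) + (1) + (exp(-2*I*pi/3)) + (-exp(-I*pi/3))] = 0/6 = 0
  <chi_1*chi_3, chi_1> = (1/6)[1*(1)*conj(1) + 1*(-exp(I*pi/3))*conj(exp(I*pi/3)) + 1*(exp(2*I*pi/3))*conj(exp(2*I*pi/3)) + 1*(1)*conj(-1) + 1*(exp(-2*I*pi/3))*conj(exp(-2*I*pi/3)) + 1*(-exp(-I*pi/3))*conj(exp(-I*pi/3))]
      = (1/6)[(1) + (-1) + (1) + (-1) + (1) + (-1)] = 0/6 = 0
  <chi_1*chi_3, chi_2> = (1/6)[1*(1)*conj(1) + 1*(-exp(I*pi/3))*conj(exp(2*I*pi/3)) + 1*(exp(2*I*pi/3))*conj(exp(-2*I*pi/3)) + 1*(1)*conj(1) + 1*(exp(-2*I*pi/3))*conj(exp(2*I*pi/3)) + 1*(-exp(-I*pi/3))*conj(exp(-2*I*pi/3))]
      = (1/6)[(1) + (-exp(-I*pi/3)) + (exp(-2*I*pi/3)) + (1) + (exp(2*I*pi/3)) + (-exp(I*pi/3))] = 0/6 = 0
  <chi_1*chi_3, chi_3> = (1/6)[1*(1)*conj(1) + 1*(-exp(I*pi/3))*conj(-1) + 1*(exp(2*I*pi/3))*conj(1) + 1*(1)*conj(-1) + 1*(exp(-2*I*pi/3))*conj(1) + 1*(-exp(-I*pi/3))*conj(-1)]
      = (1/6)[(1) + (exp(I*pi/3)) + (exp(2*I*pi/3)) + (-1) + (exp(-2*I*pi/3)) + (exp(-I*pi/3))] = 0/6 = 0
  <chi_1*chi_3, chi_4> = (1/6)[1*(1)*conj(1) + 1*(-exp(I*pi/3))*conj(exp(-2*I*pi/3)) + 1*(exp(2*I*pi/3))*conj(exp(2*I*pi/3)) + 1*(1)*conj(1) + 1*(exp(-2*I*pi/3))*conj(exp(-2*I*pi/3)) + 1*(-exp(-I*pi/3))*conj(exp(2*I*pi/3))]
      = (1/6)[(1) + (1) + (1) + (1) + (1) + (1)] = 6/6 = 1
  <chi_1*chi_3, chi_5> = (1/6)[1*(1)*conj(1) + 1*(-exp(I*pi/3))*conj(exp(-I*pi/3)) + 1*(exp(2*I*pi/3))*conj(exp(-2*I*pi/3)) + 1*(1)*conj(-1) + 1*(exp(-2*I*pi/3))*conj(exp(2*I*pi/3)) + 1*(-exp(-I*pi/3))*conj(exp(I*pi/3))]
      = (1/6)[(1) + (-exp(2*I*pi/3)) + (exp(-2*I*pi/3)) + (-1) + (exp(2*I*pi/3)) + (-exp(-2*I*pi/3))] = 0/6 = 0
(Exp terms are combined using exp(i*s)*conj(exp(i*t)) = exp(i*(s-t)), and sums of them are collapsed using the identity that for every m > 1 the m distinct m-th roots of unity sum to 0, e.g. 1 + exp(2*I*pi/3) + exp(-2*I*pi/3) = 0.)
Hence the multiplicities are chi_4: 1. Dimension check: dim(chi_1)*dim(chi_3) = 1*1 = 1 and sum (mult * dim) = 1*1 = 1.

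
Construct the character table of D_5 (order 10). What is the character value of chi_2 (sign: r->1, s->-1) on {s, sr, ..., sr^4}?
Conjugacy classes: {e} of size 1, {r^1, r^4} of size 2, {r^2, r^3} of size 2, {s, sr, ..., sr^4} of size 5.
Character table:
  irrep \ class              {e} (size 1)  {r^1, r^4} (size 2)  {r^2, r^3} (size 2)  {s, sr, ..., sr^4} (size 5)
  chi_1 (triv)               1             1                    1                    1                          
  chi_2 (sign: r->1, s->-1)  1             1                    1                    -1                         
  chi_3 (2d, j=1)            2             -1/2 + sqrt(5)/2     -sqrt(5)/2 - 1/2     0                          
  chi_4 (2d, j=2)            2             -sqrt(5)/2 - 1/2     -1/2 + sqrt(5)/2     0                          

Spot check: chi_2 (sign: r->1, s->-1) on {s, sr, ..., sr^4} = -1.

Explanation: D_5 has order 2*5 = 10 with 4 conjugacy classes, hence 4 irreducibles. Sum of squared dims 1 + 1 + 4 + 4 = 10 = |G|. Linear characters come from the abelianisation; the 2-dimensional irreps have character r^k -> 2*cos(2*pi*j*k/5), reflections -> 0.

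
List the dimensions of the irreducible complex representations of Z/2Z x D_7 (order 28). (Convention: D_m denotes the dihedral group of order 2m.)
Dimensions: 1, 1, 1, 1, 2, 2, 2, 2, 2, 2

Justification: There are 10 irreducibles (= number of conjugacy classes). Their dimensions d_i satisfy sum d_i^2 = |G| = 28: 1 + 1 + 1 + 1 + 4 + 4 + 4 + 4 + 4 + 4 = 28. (For the product with Z/2Z: each of the 2 1-dim characters of Z/2Z tensors with each irrep of D_7, giving 2 copies of each D_7-dimension.)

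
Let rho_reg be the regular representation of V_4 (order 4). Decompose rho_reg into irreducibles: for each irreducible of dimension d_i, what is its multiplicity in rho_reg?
Each irreducible V_i of dimension d_i appears with multiplicity d_i, i.e. rho_reg = (direct sum over all irreducibles V_i) d_i V_i. The irreducible dimensions for V_4 are 1, 1, 1, 1: 4 irreducibles of dimension 1, each with multiplicity 1. Total dimension 4*1*1 = 4 = |G|.

Details: General theorem: in the regular representation of a finite group G, each irreducible appears with multiplicity equal to its dimension. Check: dim(rho_reg) = sum d_i^2 = 1 + 1 + 1 + 1 = 4 = |G|.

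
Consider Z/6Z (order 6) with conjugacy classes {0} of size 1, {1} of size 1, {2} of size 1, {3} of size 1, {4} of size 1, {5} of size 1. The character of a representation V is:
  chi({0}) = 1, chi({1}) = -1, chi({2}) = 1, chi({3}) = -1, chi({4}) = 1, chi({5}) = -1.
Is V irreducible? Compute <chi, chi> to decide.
Irreducible: <chi, chi> = 1.

Argument: <chi, chi> = (1/|G|) sum_C |C| * |chi(C)|^2 = (1/6)[1*|1|^2 + 1*|-1|^2 + 1*|1|^2 + 1*|-1|^2 + 1*|1|^2 + 1*|-1|^2]
  = (1/6)[(1) + (1) + (1) + (1) + (1) + (1)] = 6/6 = 1.
(Exp terms are combined using exp(i*s)*conj(exp(i*t)) = exp(i*(s-t)), and sums of them are collapsed using the identity that for every m > 1 the m distinct m-th roots of unity sum to 0, e.g. 1 + exp(2*I*pi/3) + exp(-2*I*pi/3) = 0.)
A character is irreducible iff <chi, chi> = 1, so this representation is irreducible.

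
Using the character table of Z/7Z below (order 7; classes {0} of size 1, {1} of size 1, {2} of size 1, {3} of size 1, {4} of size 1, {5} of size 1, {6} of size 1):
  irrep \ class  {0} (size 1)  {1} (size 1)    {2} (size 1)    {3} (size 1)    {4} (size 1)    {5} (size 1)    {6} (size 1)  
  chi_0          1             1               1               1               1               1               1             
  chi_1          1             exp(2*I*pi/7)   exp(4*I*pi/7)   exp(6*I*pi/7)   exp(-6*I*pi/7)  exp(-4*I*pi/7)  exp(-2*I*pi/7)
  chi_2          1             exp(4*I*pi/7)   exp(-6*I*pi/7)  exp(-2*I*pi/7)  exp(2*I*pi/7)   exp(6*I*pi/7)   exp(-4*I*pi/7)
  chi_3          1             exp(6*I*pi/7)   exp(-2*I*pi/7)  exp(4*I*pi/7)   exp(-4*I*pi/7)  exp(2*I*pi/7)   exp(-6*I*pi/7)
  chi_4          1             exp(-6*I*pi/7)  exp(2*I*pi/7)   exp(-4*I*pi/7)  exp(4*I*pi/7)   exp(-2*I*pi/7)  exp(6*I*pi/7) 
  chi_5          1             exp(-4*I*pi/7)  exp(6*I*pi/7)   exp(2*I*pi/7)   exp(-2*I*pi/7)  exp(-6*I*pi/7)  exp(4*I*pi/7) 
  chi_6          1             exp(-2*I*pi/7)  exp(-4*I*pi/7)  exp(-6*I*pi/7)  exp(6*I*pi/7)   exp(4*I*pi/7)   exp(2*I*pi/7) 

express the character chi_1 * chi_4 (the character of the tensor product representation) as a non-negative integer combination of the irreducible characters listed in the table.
chi_1 tensor chi_4 = chi_5 (all other irreducibles have multiplicity 0).

Explanation: The character of a tensor product is the pointwise product (chi_1 * chi_4)(C) = chi_1(C) * chi_4(C):
  {0}: (1)*(1), {1}: (exp(2*I*pi/7))*(exp(-6*I*pi/7)), {2}: (exp(4*I*pi/7))*(exp(2*I*pi/7)), {3}: (exp(6*I*pi/7))*(exp(-4*I*pi/7)), {4}: (exp(-6*I*pi/7))*(exp(4*I*pi/7)), {5}: (exp(-4*I*pi/7))*(exp(-2*I*pi/7)), {6}: (exp(-2*I*pi/7))*(exp(6*I*pi/7))
so (chi_1 * chi_4) takes values
  {0} -> 1, {1} -> exp(-4*I*pi/7), {2} -> exp(6*I*pi/7), {3} -> exp(2*I*pi/7), {4} -> exp(-2*I*pi/7), {5} -> exp(-6*I*pi/7), {6} -> exp(4*I*pi/7).
Now take the inner product of this character with each irreducible chi from the table, <chi_1*chi_4, chi> = (1/7) sum_C |C| (chi_1*chi_4)(C) conj(chi(C)):
  <chi_1*chi_4, chi_0> = (1/7)[1*(1)*conj(1) + 1*(exp(-4*I*pi/7))*conj(1) + 1*(exp(6*I*pi/7))*conj(1) + 1*(exp(2*I*pi/7))*conj(1) + 1*(exp(-2*I*pi/7))*conj(1) + 1*(exp(-6*I*pi/7))*conj(1) + 1*(exp(4*I*pi/7))*conj(1)]
      = (1/7)[(1) + (exp(-4*I*pi/7)) + (exp(6*I*pi/7)) + (exp(2*I*pi/7)) + (exp(-2*I*pi/7)) + (exp(-6*I*pi/7)) + (exp(4*I*pi/7))] = 0/7 = 0
  <chi_1*chi_4, chi_1> = (1/7)[1*(1)*conj(1) + 1*(exp(-4*I*pi/7))*conj(exp(2*I*pi/7)) + 1*(exp(6*I*pi/7))*conj(exp(4*I*pi/7)) + 1*(exp(2*I*pi/7))*conj(exp(6*I*pi/7)) + 1*(exp(-2*I*pi/7))*conj(exp(-6*I*pi/7)) + 1*(exp(-6*I*pi/7))*conj(exp(-4*I*pi/7)) + 1*(exp(4*I*pi/7))*conj(exp(-2*I*pi/7))]
      = (1/7)[(1) + (exp(-6*I*pi/7)) + (exp(2*I*pi/7)) + (exp(-4*I*pi/7)) + (exp(4*I*pi/7)) + (exp(-2*I*pi/7)) + (exp(6*I*pi/7))] = 0/7 = 0
  <chi_1*chi_4, chi_2> = (1/7)[1*(1)*conj(1) + 1*(exp(-4*I*pi/7))*conj(exp(4*I*pi/7)) + 1*(exp(6*I*pi/7))*conj(exp(-6*I*pi/7)) + 1*(exp(2*I*pi/7))*conj(exp(-2*I*pi/7)) + 1*(exp(-2*I*pi/7))*conj(exp(2*I*pi/7)) + 1*(exp(-6*I*pi/7))*conj(exp(6*I*pi/7)) + 1*(exp(4*I*pi/7))*conj(exp(-4*I*pi/7))]
      = (1/7)[(1) + (exp(6*I*pi/7)) + (exp(-2*I*pi/7)) + (exp(4*I*pi/7)) + (exp(-4*I*pi/7)) + (exp(2*I*pi/7)) + (exp(-6*I*pi/7))] = 0/7 = 0
  <chi_1*chi_4, chi_3> = (1/7)[1*(1)*conj(1) + 1*(exp(-4*I*pi/7))*conj(exp(6*I*pi/7)) + 1*(exp(6*I*pi/7))*conj(exp(-2*I*pi/7)) + 1*(exp(2*I*pi/7))*conj(exp(4*I*pi/7)) + 1*(exp(-2*I*pi/7))*conj(exp(-4*I*pi/7)) + 1*(exp(-6*I*pi/7))*conj(exp(2*I*pi/7)) + 1*(exp(4*I*pi/7))*conj(exp(-6*I*pi/7))]
      = (1/7)[(1) + (exp(4*I*pi/7)) + (exp(-6*I*pi/7)) + (exp(-2*I*pi/7)) + (exp(2*I*pi/7)) + (exp(6*I*pi/7)) + (exp(-4*I*pi/7))] = 0/7 = 0
  <chi_1*chi_4, chi_4> = (1/7)[1*(1)*conj(1) + 1*(exp(-4*I*pi/7))*conj(exp(-6*I*pi/7)) + 1*(exp(6*I*pi/7))*conj(exp(2*I*pi/7)) + 1*(exp(2*I*pi/7))*conj(exp(-4*I*pi/7)) + 1*(exp(-2*I*pi/7))*conj(exp(4*I*pi/7)) + 1*(exp(-6*I*pi/7))*conj(exp(-2*I*pi/7)) + 1*(exp(4*I*pi/7))*conj(exp(6*I*pi/7))]
      = (1/7)[(1) + (exp(2*I*pi/7)) + (exp(4*I*pi/7)) + (exp(6*I*pi/7)) + (exp(-6*I*pi/7)) + (exp(-4*I*pi/7)) + (exp(-2*I*pi/7))] = 0/7 = 0
  <chi_1*chi_4, chi_5> = (1/7)[1*(1)*conj(1) + 1*(exp(-4*I*pi/7))*conj(exp(-4*I*pi/7)) + 1*(exp(6*I*pi/7))*conj(exp(6*I*pi/7)) + 1*(exp(2*I*pi/7))*conj(exp(2*I*pi/7)) + 1*(exp(-2*I*pi/7))*conj(exp(-2*I*pi/7)) + 1*(exp(-6*I*pi/7))*conj(exp(-6*I*pi/7)) + 1*(exp(4*I*pi/7))*conj(exp(4*I*pi/7))]
      = (1/7)[(1) + (1) + (1) + (1) + (1) + (1) + (1)] = 7/7 = 1
  <chi_1*chi_4, chi_6> = (1/7)[1*(1)*conj(1) + 1*(exp(-4*I*pi/7))*conj(exp(-2*I*pi/7)) + 1*(exp(6*I*pi/7))*conj(exp(-4*I*pi/7)) + 1*(exp(2*I*pi/7))*conj(exp(-6*I*pi/7)) + 1*(exp(-2*I*pi/7))*conj(exp(6*I*pi/7)) + 1*(exp(-6*I*pi/7))*conj(exp(4*I*pi/7)) + 1*(exp(4*I*pi/7))*conj(exp(2*I*pi/7))]
      = (1/7)[(1) + (exp(-2*I*pi/7)) + (exp(-4*I*pi/7)) + (exp(-6*I*pi/7)) + (exp(6*I*pi/7)) + (exp(4*I*pi/7)) + (exp(2*I*pi/7))] = 0/7 = 0
(Exp terms are combined using exp(i*s)*conj(exp(i*t)) = exp(i*(s-t)), and sums of them are collapsed using the identity that for every m > 1 the m distinct m-th roots of unity sum to 0, e.g. 1 + exp(2*I*pi/3) + exp(-2*I*pi/3) = 0.)
Hence the multiplicities are chi_5: 1. Dimension check: dim(chi_1)*dim(chi_4) = 1*1 = 1 and sum (mult * dim) = 1*1 = 1.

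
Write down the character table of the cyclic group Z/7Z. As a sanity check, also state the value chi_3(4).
Character table of Z/7Z (irreps indexed chi_0,...,chi_6 with chi_k(m) = zeta_7^(k*m), zeta_7 = exp(2*pi*i/7)):
  irrep \ class  {0} (size 1)  {1} (size 1)    {2} (size 1)    {3} (size 1)    {4} (size 1)    {5} (size 1)    {6} (size 1)  
  chi_0          1             1               1               1               1               1               1             
  chi_1          1             exp(2*I*pi/7)   exp(4*I*pi/7)   exp(6*I*pi/7)   exp(-6*I*pi/7)  exp(-4*I*pi/7)  exp(-2*I*pi/7)
  chi_2          1             exp(4*I*pi/7)   exp(-6*I*pi/7)  exp(-2*I*pi/7)  exp(2*I*pi/7)   exp(6*I*pi/7)   exp(-4*I*pi/7)
  chi_3          1             exp(6*I*pi/7)   exp(-2*I*pi/7)  exp(4*I*pi/7)   exp(-4*I*pi/7)  exp(2*I*pi/7)   exp(-6*I*pi/7)
  chi_4          1             exp(-6*I*pi/7)  exp(2*I*pi/7)   exp(-4*I*pi/7)  exp(4*I*pi/7)   exp(-2*I*pi/7)  exp(6*I*pi/7) 
  chi_5          1             exp(-4*I*pi/7)  exp(6*I*pi/7)   exp(2*I*pi/7)   exp(-2*I*pi/7)  exp(-6*I*pi/7)  exp(4*I*pi/7) 
  chi_6          1             exp(-2*I*pi/7)  exp(-4*I*pi/7)  exp(-6*I*pi/7)  exp(6*I*pi/7)   exp(4*I*pi/7)   exp(2*I*pi/7) 

Spot check: chi_3(4) = zeta_7^(3*4) = zeta_7^12 = exp(-4*I*pi/7).

Why: Z/7Z is abelian, so all 7 irreducible complex representations are 1-dimensional. They are given by chi_k(m) = zeta_7^(k*m) for k = 0,...,6. Row orthogonality: sum_m chi_k(m) conj(chi_l(m)) = 7 * [k = l].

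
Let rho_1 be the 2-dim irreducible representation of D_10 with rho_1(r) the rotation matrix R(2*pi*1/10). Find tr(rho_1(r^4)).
chi_{rho_1}(r^4) = 2*cos(2*pi*1*4/10) = -sqrt(5)/2 - 1/2

Reasoning: rho_1(r^4) is rotation by angle 2*pi*1*4/10, whose trace is 2*cos(2*pi*1*4/10) = -sqrt(5)/2 - 1/2.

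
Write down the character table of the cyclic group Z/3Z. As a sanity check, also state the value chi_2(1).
Character table of Z/3Z (irreps indexed chi_0,...,chi_2 with chi_k(m) = zeta_3^(k*m), zeta_3 = exp(2*pi*i/3)):
  irrep \ class  {0} (size 1)  {1} (size 1)    {2} (size 1)  
  chi_0          1             1               1             
  chi_1          1             exp(2*I*pi/3)   exp(-2*I*pi/3)
  chi_2          1             exp(-2*I*pi/3)  exp(2*I*pi/3) 

Spot check: chi_2(1) = zeta_3^(2*1) = zeta_3^2 = exp(-2*I*pi/3).

Explanation: Z/3Z is abelian, so all 3 irreducible complex representations are 1-dimensional. They are given by chi_k(m) = zeta_3^(k*m) for k = 0,...,2. Row orthogonality: sum_m chi_k(m) conj(chi_l(m)) = 3 * [k = l].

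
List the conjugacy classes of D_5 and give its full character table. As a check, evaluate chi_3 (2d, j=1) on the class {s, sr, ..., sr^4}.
Conjugacy classes: {e} of size 1, {r^1, r^4} of size 2, {r^2, r^3} of size 2, {s, sr, ..., sr^4} of size 5.
Character table:
  irrep \ class              {e} (size 1)  {r^1, r^4} (size 2)  {r^2, r^3} (size 2)  {s, sr, ..., sr^4} (size 5)
  chi_1 (triv)               1             1                    1                    1                          
  chi_2 (sign: r->1, s->-1)  1             1                    1                    -1                         
  chi_3 (2d, j=1)            2             -1/2 + sqrt(5)/2     -sqrt(5)/2 - 1/2     0                          
  chi_4 (2d, j=2)            2             -sqrt(5)/2 - 1/2     -1/2 + sqrt(5)/2     0                          

Spot check: chi_3 (2d, j=1) on {s, sr, ..., sr^4} = 0.

Explanation: D_5 has order 2*5 = 10 with 4 conjugacy classes, hence 4 irreducibles. Sum of squared dims 1 + 1 + 4 + 4 = 10 = |G|. Linear characters come from the abelianisation; the 2-dimensional irreps have character r^k -> 2*cos(2*pi*j*k/5), reflections -> 0.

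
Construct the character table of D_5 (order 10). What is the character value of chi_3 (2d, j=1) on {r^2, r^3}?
Conjugacy classes: {e} of size 1, {r^1, r^4} of size 2, {r^2, r^3} of size 2, {s, sr, ..., sr^4} of size 5.
Character table:
  irrep \ class              {e} (size 1)  {r^1, r^4} (size 2)  {r^2, r^3} (size 2)  {s, sr, ..., sr^4} (size 5)
  chi_1 (triv)               1             1                    1                    1                          
  chi_2 (sign: r->1, s->-1)  1             1                    1                    -1                         
  chi_3 (2d, j=1)            2             -1/2 + sqrt(5)/2     -sqrt(5)/2 - 1/2     0                          
  chi_4 (2d, j=2)            2             -sqrt(5)/2 - 1/2     -1/2 + sqrt(5)/2     0                          

Spot check: chi_3 (2d, j=1) on {r^2, r^3} = -sqrt(5)/2 - 1/2.

Reasoning: D_5 has order 2*5 = 10 with 4 conjugacy classes, hence 4 irreducibles. Sum of squared dims 1 + 1 + 4 + 4 = 10 = |G|. Linear characters come from the abelianisation; the 2-dimensional irreps have character r^k -> 2*cos(2*pi*j*k/5), reflections -> 0.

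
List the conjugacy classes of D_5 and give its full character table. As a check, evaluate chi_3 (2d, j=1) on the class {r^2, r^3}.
Conjugacy classes: {e} of size 1, {r^1, r^4} of size 2, {r^2, r^3} of size 2, {s, sr, ..., sr^4} of size 5.
Character table:
  irrep \ class              {e} (size 1)  {r^1, r^4} (size 2)  {r^2, r^3} (size 2)  {s, sr, ..., sr^4} (size 5)
  chi_1 (triv)               1             1                    1                    1                          
  chi_2 (sign: r->1, s->-1)  1             1                    1                    -1                         
  chi_3 (2d, j=1)            2             -1/2 + sqrt(5)/2     -sqrt(5)/2 - 1/2     0                          
  chi_4 (2d, j=2)            2             -sqrt(5)/2 - 1/2     -1/2 + sqrt(5)/2     0                          

Spot check: chi_3 (2d, j=1) on {r^2, r^3} = -sqrt(5)/2 - 1/2.

Derivation: D_5 has order 2*5 = 10 with 4 conjugacy classes, hence 4 irreducibles. Sum of squared dims 1 + 1 + 4 + 4 = 10 = |G|. Linear characters come from the abelianisation; the 2-dimensional irreps have character r^k -> 2*cos(2*pi*j*k/5), reflections -> 0.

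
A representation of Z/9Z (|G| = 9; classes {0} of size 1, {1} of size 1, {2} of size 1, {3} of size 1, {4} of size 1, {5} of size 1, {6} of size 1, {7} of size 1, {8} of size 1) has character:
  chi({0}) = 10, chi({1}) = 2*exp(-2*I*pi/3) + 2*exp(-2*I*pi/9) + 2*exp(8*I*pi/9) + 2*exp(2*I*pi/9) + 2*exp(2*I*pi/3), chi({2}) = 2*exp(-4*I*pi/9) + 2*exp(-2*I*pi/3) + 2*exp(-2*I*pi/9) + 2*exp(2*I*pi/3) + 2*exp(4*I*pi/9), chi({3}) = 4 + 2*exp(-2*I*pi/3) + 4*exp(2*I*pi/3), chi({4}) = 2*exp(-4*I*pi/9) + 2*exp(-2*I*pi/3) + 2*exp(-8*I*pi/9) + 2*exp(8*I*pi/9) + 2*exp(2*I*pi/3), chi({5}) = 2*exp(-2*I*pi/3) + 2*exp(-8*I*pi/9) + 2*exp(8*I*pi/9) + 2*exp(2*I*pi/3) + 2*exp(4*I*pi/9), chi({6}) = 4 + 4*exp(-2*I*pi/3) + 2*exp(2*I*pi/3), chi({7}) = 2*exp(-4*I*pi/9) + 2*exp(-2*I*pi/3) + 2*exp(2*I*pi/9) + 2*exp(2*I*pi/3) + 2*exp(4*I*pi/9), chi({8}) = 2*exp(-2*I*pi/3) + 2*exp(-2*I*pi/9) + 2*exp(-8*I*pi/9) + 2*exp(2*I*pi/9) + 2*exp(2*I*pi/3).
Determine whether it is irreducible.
Not irreducible (reducible): <chi, chi> = 20 > 1.

Solution. <chi, chi> = (1/|G|) sum_C |C| * |chi(C)|^2 = (1/9)[1*|10|^2 + 1*|2*exp(-2*I*pi/3) + 2*exp(-2*I*pi/9) + 2*exp(8*I*pi/9) + 2*exp(2*I*pi/9) + 2*exp(2*I*pi/3)|^2 + 1*|2*exp(-4*I*pi/9) + 2*exp(-2*I*pi/3) + 2*exp(-2*I*pi/9) + 2*exp(2*I*pi/3) + 2*exp(4*I*pi/9)|^2 + 1*|4 + 2*exp(-2*I*pi/3) + 4*exp(2*I*pi/3)|^2 + 1*|2*exp(-4*I*pi/9) + 2*exp(-2*I*pi/3) + 2*exp(-8*I*pi/9) + 2*exp(8*I*pi/9) + 2*exp(2*I*pi/3)|^2 + 1*|2*exp(-2*I*pi/3) + 2*exp(-8*I*pi/9) + 2*exp(8*I*pi/9) + 2*exp(2*I*pi/3) + 2*exp(4*I*pi/9)|^2 + 1*|4 + 4*exp(-2*I*pi/3) + 2*exp(2*I*pi/3)|^2 + 1*|2*exp(-4*I*pi/9) + 2*exp(-2*I*pi/3) + 2*exp(2*I*pi/9) + 2*exp(2*I*pi/3) + 2*exp(4*I*pi/9)|^2 + 1*|2*exp(-2*I*pi/3) + 2*exp(-2*I*pi/9) + 2*exp(-8*I*pi/9) + 2*exp(2*I*pi/9) + 2*exp(2*I*pi/3)|^2]
  = (1/9)[(100) + (20 + 16*exp(-4*I*pi/9) + 8*exp(-2*I*pi/3) + 12*exp(-8*I*pi/9) + 4*exp(-2*I*pi/9) + 4*exp(2*I*pi/9) + 12*exp(8*I*pi/9) + 8*exp(2*I*pi/3) + 16*exp(4*I*pi/9)) + (20 + 12*exp(-2*I*pi/9) + 8*exp(-2*I*pi/3) + 16*exp(-8*I*pi/9) + 4*exp(-4*I*pi/9) + 4*exp(4*I*pi/9) + 16*exp(8*I*pi/9) + 8*exp(2*I*pi/3) + 12*exp(2*I*pi/9)) + (4) + (20 + 12*exp(-4*I*pi/9) + 16*exp(-2*I*pi/9) + 8*exp(-2*I*pi/3) + 4*exp(-8*I*pi/9) + 4*exp(8*I*pi/9) + 8*exp(2*I*pi/3) + 16*exp(2*I*pi/9) + 12*exp(4*I*pi/9)) + (20 + 12*exp(-4*I*pi/9) + 16*exp(-2*I*pi/9) + 8*exp(-2*I*pi/3) + 4*exp(-8*I*pi/9) + 4*exp(8*I*pi/9) + 8*exp(2*I*pi/3) + 16*exp(2*I*pi/9) + 12*exp(4*I*pi/9)) + (4) + (20 + 12*exp(-2*I*pi/9) + 8*exp(-2*I*pi/3) + 16*exp(-8*I*pi/9) + 4*exp(-4*I*pi/9) + 4*exp(4*I*pi/9) + 16*exp(8*I*pi/9) + 8*exp(2*I*pi/3) + 12*exp(2*I*pi/9)) + (20 + 16*exp(-4*I*pi/9) + 8*exp(-2*I*pi/3) + 12*exp(-8*I*pi/9) + 4*exp(-2*I*pi/9) + 4*exp(2*I*pi/9) + 12*exp(8*I*pi/9) + 8*exp(2*I*pi/3) + 16*exp(4*I*pi/9))] = 180/9 = 20.
(Exp terms are combined using exp(i*s)*conj(exp(i*t)) = exp(i*(s-t)), and sums of them are collapsed using the identity that for every m > 1 the m distinct m-th roots of unity sum to 0, e.g. 1 + exp(2*I*pi/3) + exp(-2*I*pi/3) = 0.)
A character is irreducible iff <chi, chi> = 1, so this representation is reducible.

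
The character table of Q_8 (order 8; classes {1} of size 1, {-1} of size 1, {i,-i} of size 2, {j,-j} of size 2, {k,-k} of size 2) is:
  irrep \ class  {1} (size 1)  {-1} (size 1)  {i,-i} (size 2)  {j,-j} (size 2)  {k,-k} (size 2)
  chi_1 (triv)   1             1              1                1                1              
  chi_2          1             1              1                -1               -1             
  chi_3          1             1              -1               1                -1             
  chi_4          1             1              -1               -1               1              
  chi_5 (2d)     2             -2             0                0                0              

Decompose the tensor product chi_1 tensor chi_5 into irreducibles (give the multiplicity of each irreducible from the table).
chi_1 tensor chi_5 = chi_5 (all other irreducibles have multiplicity 0).

Proof sketch: The character of a tensor product is the pointwise product (chi_1 * chi_5)(C) = chi_1(C) * chi_5(C):
  {1}: (1)*(2), {-1}: (1)*(-2), {i,-i}: (1)*(0), {j,-j}: (1)*(0), {k,-k}: (1)*(0)
so (chi_1 * chi_5) takes values
  {1} -> 2, {-1} -> -2, {i,-i} -> 0, {j,-j} -> 0, {k,-k} -> 0.
Now take the inner product of this character with each irreducible chi from the table, <chi_1*chi_5, chi> = (1/8) sum_C |C| (chi_1*chi_5)(C) conj(chi(C)):
  <chi_1*chi_5, chi_1> = (1/8)[1*(2)*conj(1) + 1*(-2)*conj(1) + 2*(0)*conj(1) + 2*(0)*conj(1) + 2*(0)*conj(1)]
      = (1/8)[(2) + (-2) + (0) + (0) + (0)] = 0/8 = 0
  <chi_1*chi_5, chi_2> = (1/8)[1*(2)*conj(1) + 1*(-2)*conj(1) + 2*(0)*conj(1) + 2*(0)*conj(-1) + 2*(0)*conj(-1)]
      = (1/8)[(2) + (-2) + (0) + (0) + (0)] = 0/8 = 0
  <chi_1*chi_5, chi_3> = (1/8)[1*(2)*conj(1) + 1*(-2)*conj(1) + 2*(0)*conj(-1) + 2*(0)*conj(1) + 2*(0)*conj(-1)]
      = (1/8)[(2) + (-2) + (0) + (0) + (0)] = 0/8 = 0
  <chi_1*chi_5, chi_4> = (1/8)[1*(2)*conj(1) + 1*(-2)*conj(1) + 2*(0)*conj(-1) + 2*(0)*conj(-1) + 2*(0)*conj(1)]
      = (1/8)[(2) + (-2) + (0) + (0) + (0)] = 0/8 = 0
  <chi_1*chi_5, chi_5> = (1/8)[1*(2)*conj(2) + 1*(-2)*conj(-2) + 2*(0)*conj(0) + 2*(0)*conj(0) + 2*(0)*conj(0)]
      = (1/8)[(4) + (4) + (0) + (0) + (0)] = 8/8 = 1
Hence the multiplicities are chi_5: 1. Dimension check: dim(chi_1)*dim(chi_5) = 1*2 = 2 and sum (mult * dim) = 1*2 = 2.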